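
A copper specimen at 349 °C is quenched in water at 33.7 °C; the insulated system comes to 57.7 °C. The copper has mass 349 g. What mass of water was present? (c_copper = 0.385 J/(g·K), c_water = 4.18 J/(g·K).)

m ≈ 390 g

|Q_copper| = |Q_water|:
349×0.385×(349 − 57.7) = m×4.18×(57.7 − 33.7)
100.32 m = 39141  ⇒  m ≈ 390.2 g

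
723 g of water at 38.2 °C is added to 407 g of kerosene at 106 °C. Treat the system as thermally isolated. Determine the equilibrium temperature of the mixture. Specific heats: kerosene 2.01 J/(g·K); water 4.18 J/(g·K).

T_f is the heat-capacity-weighted average of the initial temperatures:
T_f = (818.07×106 + 3022.1×38.2) / (818.07 + 3022.1)
    = 202161 / 3840.2 ≈ 52.64 °C

T_f ≈ 52.6 °C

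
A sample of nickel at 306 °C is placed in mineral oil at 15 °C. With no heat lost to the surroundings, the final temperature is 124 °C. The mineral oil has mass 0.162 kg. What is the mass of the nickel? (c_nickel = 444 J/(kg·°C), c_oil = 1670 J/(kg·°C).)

m ≈ 0.365 kg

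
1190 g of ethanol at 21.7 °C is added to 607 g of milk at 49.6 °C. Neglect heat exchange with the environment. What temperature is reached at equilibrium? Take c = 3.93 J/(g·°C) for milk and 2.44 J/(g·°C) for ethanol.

Setting the total heat transfer to zero:
607*3.93*(T − 49.6) + 1190*2.44*(T − 21.7) = 0
2385.5(T − 49.6) + 2903.6(T − 21.7) = 0
5289.1 T = 181329
T = 181329/5289.1 ≈ 34.28 °C

T_f ≈ 34.3 °C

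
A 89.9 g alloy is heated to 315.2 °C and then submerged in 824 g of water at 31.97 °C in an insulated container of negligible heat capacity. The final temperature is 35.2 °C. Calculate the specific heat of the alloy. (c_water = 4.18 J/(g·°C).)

c ≈ 0.442 J/(g·°C)

Heat gained plus heat lost sum to zero:
89.9×c×(35.2 − 315.2) + 824×4.18×(35.2 − 31.97) = 0
-25172 c = -11125
c = -11125/-25172 ≈ 0.442 J/(g·°C)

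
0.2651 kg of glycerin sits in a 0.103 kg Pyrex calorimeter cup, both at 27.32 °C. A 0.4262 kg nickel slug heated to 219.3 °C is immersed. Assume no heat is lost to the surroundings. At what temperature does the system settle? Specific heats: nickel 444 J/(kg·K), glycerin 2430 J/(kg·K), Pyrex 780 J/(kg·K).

Taking heat into each body as positive, Σ m c ΔT = 0:
0.4262*444*(T − 219.3) + 0.2651*2430*(T − 27.32) + 0.103*780*(T − 27.32) = 0
189.23(T − 219.3) + 644.19(T − 27.32) + 80.34(T − 27.32) = 0
(189.23 + 644.19 + 80.34) T = 189.23*219.3 + 644.19*27.32 + 80.34*27.32
T ≈ 67.08 °C

T_f ≈ 67.1 °C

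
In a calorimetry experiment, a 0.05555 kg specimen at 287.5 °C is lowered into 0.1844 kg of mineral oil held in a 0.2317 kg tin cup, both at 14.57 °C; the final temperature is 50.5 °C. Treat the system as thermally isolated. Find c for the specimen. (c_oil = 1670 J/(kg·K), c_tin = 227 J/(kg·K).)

Conservation of energy gives ΣQ = 0:
0.05555×c×(50.5 − 287.5) + 0.1844×1670×(50.5 − 14.57) + 0.2317×227×(50.5 − 14.57) = 0
-13.17 c = -12954
c = -12954/-13.17 ≈ 984 J/(kg·K)

c ≈ 984 J/(kg·K)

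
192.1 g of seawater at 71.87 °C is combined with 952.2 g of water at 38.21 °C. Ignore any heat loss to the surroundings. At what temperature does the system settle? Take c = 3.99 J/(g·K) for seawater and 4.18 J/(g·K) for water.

T_f = Σ m_i c_i T_i / Σ m_i c_i:
T_f = (766.48*71.87 + 3980.2*38.21) / (766.48 + 3980.2)
    = 207170 / 4746.7 ≈ 43.65 °C

T_f ≈ 43.6 °C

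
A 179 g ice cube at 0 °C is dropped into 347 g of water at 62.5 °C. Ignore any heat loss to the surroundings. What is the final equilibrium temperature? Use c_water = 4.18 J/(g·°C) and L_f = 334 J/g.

Sum of m c ΔT and latent-heat terms is zero:
fusion: m_ice L_f = 179×334 = 59786
  warm the meltwater: 748.22 T
  water: 1450.5(T − 62.5)
2198.7 T = 90654 − 59786 = 30868
T ≈ 14.04 °C — above 0 °C, consistent with complete melting.

T_f ≈ 14.0 °C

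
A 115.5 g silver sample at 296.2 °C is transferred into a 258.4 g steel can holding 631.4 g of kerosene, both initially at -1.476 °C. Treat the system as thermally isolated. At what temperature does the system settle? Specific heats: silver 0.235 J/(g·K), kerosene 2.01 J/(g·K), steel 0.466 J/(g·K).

Net heat exchanged in the isolated system is zero:
115.5·0.235·(T − 296.2) + 631.4·2.01·(T − (-1.476)) + 258.4·0.466·(T − (-1.476)) = 0
(27.14 + 1269.1 + 120.41) T = 27.14·296.2 + 1269.1·(-1.476) + 120.41·(-1.476)
T = 5988.7/1416.7 ≈ 4.23 °C

T_f ≈ 4.2 °C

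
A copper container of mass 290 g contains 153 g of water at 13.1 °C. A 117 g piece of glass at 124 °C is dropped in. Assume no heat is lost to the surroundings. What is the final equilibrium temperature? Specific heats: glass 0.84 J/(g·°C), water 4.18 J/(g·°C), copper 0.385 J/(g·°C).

T_f ≈ 25.9 °C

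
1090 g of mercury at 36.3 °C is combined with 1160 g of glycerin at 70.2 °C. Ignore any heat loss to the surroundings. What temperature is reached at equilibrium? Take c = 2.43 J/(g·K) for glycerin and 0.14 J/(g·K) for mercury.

Set heat shed by the hot body equal to heat absorbed by the cold body:
1160×2.43×(70.2 − T) = 1090×0.14×(T − 36.3)
2818.8(70.2 − T) = 152.6(T − 36.3)
2971.4 T = 203419  ⇒  T ≈ 68.46 °C

T_f ≈ 68.5 °C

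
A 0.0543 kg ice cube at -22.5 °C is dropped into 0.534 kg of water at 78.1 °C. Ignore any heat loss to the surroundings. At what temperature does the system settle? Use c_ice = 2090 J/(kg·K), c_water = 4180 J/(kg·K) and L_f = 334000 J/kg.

Taking heat into each body as positive, Σ m c ΔT = 0:
ice -22.5→0 °C: 0.0543×2090×22.5 = 2553.5; latent heat to melt: 0.0543×334000 = 18136; meltwater 0→T: 0.0543×4180×T = 226.97 T; water: 2232.1(T − 78.1)
2459.1 T = 174329 − 20690 = 153639
T ≈ 62.48 °C. Since T > 0 °C, the all-ice-melts assumption holds.

T_f ≈ 62.5 °C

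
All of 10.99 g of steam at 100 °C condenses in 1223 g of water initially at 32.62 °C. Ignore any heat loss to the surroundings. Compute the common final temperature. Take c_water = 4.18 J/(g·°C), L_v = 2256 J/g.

T_f ≈ 38.0 °C

Energy conservation, ΣQ = 0:
steam→water at 100 °C releases m L_v = 10.99×2256 = 24793; condensate cools 100→T: 10.99×4.18×(T − 100) = 45.94(T − 100); water warms: 1223×4.18×(T − 32.62) = 5112.1(T − 32.62)
5158.1 T = 24793 + 4593.8 + 166758 = 196145
T ≈ 38.03 °C — below 100 °C, confirming all the steam condensed.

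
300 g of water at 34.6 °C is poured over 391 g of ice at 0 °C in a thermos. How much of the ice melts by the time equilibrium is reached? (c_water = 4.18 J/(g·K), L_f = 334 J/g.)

m_melted ≈ 130 g

Heat available from the water dropping to 0 °C: 300·4.18·34.6 = 43388 J.
Melting all 391 g of ice would need 391·334 = 130594 J.
43388 J < 130594 J, so only part of the ice melts and the system sits at 0 °C.
m_melted·334 = 43388  ⇒  m_melted ≈ 129.9 g.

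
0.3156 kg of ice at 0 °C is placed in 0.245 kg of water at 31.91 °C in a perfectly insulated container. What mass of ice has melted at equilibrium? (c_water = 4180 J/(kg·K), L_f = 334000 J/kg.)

m_melted ≈ 0.0978 kg

Water can give up m c ΔT = 0.245·4180·31.91 = 32679 J before reaching 0 °C.
Melting all 0.3156 kg of ice would need 0.3156·334000 = 105410 J.
Since 32679 < 105410 J, not all the ice melts; equilibrium is at 0 °C.
m_melt = 32679 / L_f = 0.09784 kg.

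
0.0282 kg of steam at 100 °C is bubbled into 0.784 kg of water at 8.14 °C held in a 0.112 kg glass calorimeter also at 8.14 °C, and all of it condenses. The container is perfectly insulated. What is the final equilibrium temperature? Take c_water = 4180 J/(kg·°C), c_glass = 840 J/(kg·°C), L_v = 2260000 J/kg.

T_f ≈ 29.5 °C

Taking heat into each body as positive, Σ m c ΔT = 0:
condense steam: −0.0282×2260000 = −63732
  condensed water 100 °C→T: 117.88(T − 100)
  original water: 3277.1(T − 8.14)
  cup: 94.08(T − 8.14)
3489.1 T = 63732 + 11788 + 27442 = 102961
T ≈ 29.51 °C — below 100 °C, confirming all the steam condensed.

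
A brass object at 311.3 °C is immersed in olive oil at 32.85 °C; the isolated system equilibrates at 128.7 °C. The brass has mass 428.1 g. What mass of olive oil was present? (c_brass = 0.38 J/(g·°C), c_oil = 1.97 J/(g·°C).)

m ≈ 157 g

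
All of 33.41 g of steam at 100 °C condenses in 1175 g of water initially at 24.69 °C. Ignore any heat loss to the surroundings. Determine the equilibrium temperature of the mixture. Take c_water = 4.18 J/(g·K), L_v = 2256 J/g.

T_f ≈ 41.7 °C

Heat gained plus heat lost sum to zero:
latent heat released on condensation: 33.41×2256 = 75373; condensate cools 100→T: 33.41×4.18×(T − 100) = 139.65(T − 100); original water: 4911.5(T − 24.69)
5051.2 T = 75373 + 13965 + 121265 = 210603
T ≈ 41.69 °C, under the boiling point, so the assumption holds.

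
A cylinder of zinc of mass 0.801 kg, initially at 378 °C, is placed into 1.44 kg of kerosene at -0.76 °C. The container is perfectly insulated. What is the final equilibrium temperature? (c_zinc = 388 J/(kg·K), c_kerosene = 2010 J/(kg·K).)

T_f ≈ 36.0 °C

Heat lost by the zinc equals heat gained by the kerosene:
0.801×388×(378 − T) = 1.44×2010×(T − (-0.76))
310.79(378 − T) = 2894.4(T − (-0.76))
3205.2 T = 115278  ⇒  T ≈ 35.97 °C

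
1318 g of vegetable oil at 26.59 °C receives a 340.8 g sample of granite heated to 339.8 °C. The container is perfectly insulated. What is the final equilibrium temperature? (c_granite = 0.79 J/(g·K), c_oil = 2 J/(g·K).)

T_f ≈ 55.6 °C

Energy conservation, ΣQ = 0:
340.8×0.79×(T − 339.8) + 1318×2×(T − 26.59) = 0
(269.23 + 2636) T = 269.23×339.8 + 2636×26.59
T = 161576 / 2905.2 = 55.6 °C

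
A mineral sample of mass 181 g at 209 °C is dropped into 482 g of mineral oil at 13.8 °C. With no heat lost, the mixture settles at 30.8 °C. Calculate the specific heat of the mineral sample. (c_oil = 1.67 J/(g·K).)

c ≈ 0.424 J/(g·K)

m_s c (T_s − T_f) = m_oil c_oil (T_f − T_0):
181·c·(209 − 30.8) = 482·1.67·(30.8 − 13.8)
32254 c = 13684  ⇒  c ≈ 0.4243 J/(g·K)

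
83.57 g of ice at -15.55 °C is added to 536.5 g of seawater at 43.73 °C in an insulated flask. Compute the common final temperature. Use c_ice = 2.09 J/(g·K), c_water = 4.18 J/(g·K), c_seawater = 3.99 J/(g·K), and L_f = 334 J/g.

T_f ≈ 25.3 °C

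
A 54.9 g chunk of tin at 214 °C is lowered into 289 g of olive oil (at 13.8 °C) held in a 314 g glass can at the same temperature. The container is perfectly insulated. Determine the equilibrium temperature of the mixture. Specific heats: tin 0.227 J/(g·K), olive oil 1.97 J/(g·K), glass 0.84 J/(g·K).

T_f ≈ 16.8 °C

Let T be the final temperature. ΣQ_i = 0:
54.9×0.227×(T − 214) + 289×1.97×(T − 13.8) + 314×0.84×(T − 13.8) = 0
12.46(T − 214) + 569.33(T − 13.8) + 263.76(T − 13.8) = 0
845.55 T = 14164
T ≈ 16.75 °C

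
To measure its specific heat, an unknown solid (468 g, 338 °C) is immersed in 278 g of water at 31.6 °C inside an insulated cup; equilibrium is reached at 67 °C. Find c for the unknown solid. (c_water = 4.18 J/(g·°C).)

c ≈ 0.324 J/(g·°C)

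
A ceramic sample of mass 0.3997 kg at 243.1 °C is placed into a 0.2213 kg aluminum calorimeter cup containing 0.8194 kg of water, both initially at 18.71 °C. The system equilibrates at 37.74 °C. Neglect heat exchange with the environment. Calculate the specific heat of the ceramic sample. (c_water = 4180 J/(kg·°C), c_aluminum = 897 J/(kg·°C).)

c ≈ 840 J/(kg·°C)

Energy conservation, ΣQ = 0:
0.3997·c·(37.74 − 243.1) + 0.8194·4180·(37.74 − 18.71) + 0.2213·897·(37.74 − 18.71) = 0
-82.08 c = -68957
c = -68957/-82.08 ≈ 840.1 J/(kg·°C)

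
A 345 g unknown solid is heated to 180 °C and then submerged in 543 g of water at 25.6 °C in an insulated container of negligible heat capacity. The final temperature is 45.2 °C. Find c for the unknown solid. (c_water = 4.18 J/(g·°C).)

c ≈ 0.957 J/(g·°C)

Setting the total heat transfer to zero:
345×c×(45.2 − 180) + 543×4.18×(45.2 − 25.6) = 0
-46506 c = -44487
c = -44487/-46506 ≈ 0.9566 J/(g·°C)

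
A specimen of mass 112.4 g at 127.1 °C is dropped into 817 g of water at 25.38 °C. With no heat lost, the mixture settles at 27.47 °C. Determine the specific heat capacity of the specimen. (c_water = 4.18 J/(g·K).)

c ≈ 0.637 J/(g·K)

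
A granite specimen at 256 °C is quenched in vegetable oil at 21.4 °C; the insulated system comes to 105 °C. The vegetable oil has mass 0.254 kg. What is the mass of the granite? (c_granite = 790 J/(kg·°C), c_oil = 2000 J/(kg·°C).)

m ≈ 0.356 kg

Net heat exchanged in the isolated system is zero:
m×790×(105 − 256) + 0.254×2000×(105 − 21.4) = 0
-119290 m = -42469
m = -42469/-119290 ≈ 0.356 kg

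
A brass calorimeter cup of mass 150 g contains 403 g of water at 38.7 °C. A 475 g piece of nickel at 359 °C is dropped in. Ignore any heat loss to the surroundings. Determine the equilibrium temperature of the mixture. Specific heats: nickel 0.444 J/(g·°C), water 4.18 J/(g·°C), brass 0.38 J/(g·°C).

Let T be the final temperature. ΣQ_i = 0:
475×0.444×(T − 359) + 403×4.18×(T − 38.7) + 150×0.38×(T − 38.7) = 0
210.9(T − 359) + 1684.5(T − 38.7) + 57(T − 38.7) = 0
1952.4 T = 143111
T = 143111 / 1952.4 = 73.3 °C

T_f ≈ 73.3 °C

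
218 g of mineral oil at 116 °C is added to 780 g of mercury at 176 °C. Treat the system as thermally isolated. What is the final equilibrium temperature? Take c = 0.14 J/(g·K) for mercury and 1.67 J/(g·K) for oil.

T_f ≈ 129.8 °C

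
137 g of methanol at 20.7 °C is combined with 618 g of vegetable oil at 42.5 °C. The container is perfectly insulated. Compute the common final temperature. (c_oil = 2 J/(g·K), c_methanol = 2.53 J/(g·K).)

Set heat shed by the hot body equal to heat absorbed by the cold body:
618·2·(42.5 − T) = 137·2.53·(T − 20.7)
1236(42.5 − T) = 346.61(T − 20.7)
1582.6 T = 59705  ⇒  T ≈ 37.73 °C

T_f ≈ 37.7 °C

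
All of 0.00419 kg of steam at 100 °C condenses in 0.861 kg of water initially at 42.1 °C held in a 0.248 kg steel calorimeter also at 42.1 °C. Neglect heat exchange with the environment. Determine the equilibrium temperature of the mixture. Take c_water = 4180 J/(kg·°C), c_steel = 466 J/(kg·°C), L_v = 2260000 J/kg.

T_f ≈ 44.9 °C

Net heat exchanged in the isolated system is zero:
steam→water at 100 °C releases m L_v = 0.00419×2260000 = 9469.4; condensed water 100 °C→T: 17.51(T − 100); original water: 3599(T − 42.1); steel cup: 0.248×466×(T − 42.1) = 115.57(T − 42.1)
3732.1 T = 9469.4 + 1751.4 + 156382 = 167603
T ≈ 44.91 °C, under the boiling point, so the assumption holds.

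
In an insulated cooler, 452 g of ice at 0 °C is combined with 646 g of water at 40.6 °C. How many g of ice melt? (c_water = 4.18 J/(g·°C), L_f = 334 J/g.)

m_melted ≈ 328 g

Water can give up m c ΔT = 646·4.18·40.6 = 109631 J before reaching 0 °C.
Fully melting the ice requires m_ice L_f = 452·334 = 150968 J.
That's not enough to melt it all — equilibrium is at 0 °C with ice remaining.
m_melt = 109631 / L_f = 328.2 g.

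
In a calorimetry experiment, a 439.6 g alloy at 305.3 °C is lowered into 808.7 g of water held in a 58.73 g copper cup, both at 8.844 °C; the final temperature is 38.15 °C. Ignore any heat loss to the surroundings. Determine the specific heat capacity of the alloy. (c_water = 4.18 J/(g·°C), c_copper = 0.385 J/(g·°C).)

c ≈ 0.849 J/(g·°C)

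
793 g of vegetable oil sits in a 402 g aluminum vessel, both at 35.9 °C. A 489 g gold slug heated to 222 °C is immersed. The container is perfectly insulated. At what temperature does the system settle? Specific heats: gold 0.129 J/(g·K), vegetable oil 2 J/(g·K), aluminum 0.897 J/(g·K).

T_f ≈ 41.7 °C

Net heat exchanged in the isolated system is zero:
489×0.129×(T − 222) + 793×2×(T − 35.9) + 402×0.897×(T − 35.9) = 0
2009.7 T = 83887
T = 83887 / 2009.7 = 41.7 °C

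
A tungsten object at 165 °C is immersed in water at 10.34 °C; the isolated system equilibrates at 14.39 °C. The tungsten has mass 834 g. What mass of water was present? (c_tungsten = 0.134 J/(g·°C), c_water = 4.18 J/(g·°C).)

m ≈ 994 g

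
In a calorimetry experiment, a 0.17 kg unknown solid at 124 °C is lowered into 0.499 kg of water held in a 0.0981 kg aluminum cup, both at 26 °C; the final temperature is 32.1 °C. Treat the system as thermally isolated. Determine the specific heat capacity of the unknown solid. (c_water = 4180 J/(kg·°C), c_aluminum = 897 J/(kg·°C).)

Energy conservation, ΣQ = 0:
0.17×c×(32.1 − 124) + 0.499×4180×(32.1 − 26) + 0.0981×897×(32.1 − 26) = 0
-15.62 c = -13260
c = -13260/-15.62 ≈ 848.8 J/(kg·°C)

c ≈ 849 J/(kg·°C)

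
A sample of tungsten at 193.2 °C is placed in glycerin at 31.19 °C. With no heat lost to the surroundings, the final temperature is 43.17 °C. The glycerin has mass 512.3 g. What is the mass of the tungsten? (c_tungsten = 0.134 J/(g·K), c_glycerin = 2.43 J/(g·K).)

Taking heat into each body as positive, Σ m c ΔT = 0:
m×0.134×(43.17 − 193.2) + 512.3×2.43×(43.17 − 31.19) = 0
-20.1 m = -14914
m = -14914/-20.1 ≈ 741.8 g

m ≈ 742 g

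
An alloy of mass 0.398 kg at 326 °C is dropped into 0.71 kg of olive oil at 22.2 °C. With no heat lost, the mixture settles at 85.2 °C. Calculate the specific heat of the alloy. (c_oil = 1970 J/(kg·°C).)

c ≈ 919 J/(kg·°C)

m_s c (T_s − T_f) = m_oil c_oil (T_f − T_0):
0.398·c·(326 − 85.2) = 0.71·1970·(85.2 − 22.2)
95.84 c = 88118  ⇒  c ≈ 919.4 J/(kg·°C)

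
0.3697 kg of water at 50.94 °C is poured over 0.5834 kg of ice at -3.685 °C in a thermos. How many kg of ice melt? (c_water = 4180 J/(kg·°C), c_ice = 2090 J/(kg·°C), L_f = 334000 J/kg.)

m_melted ≈ 0.222 kg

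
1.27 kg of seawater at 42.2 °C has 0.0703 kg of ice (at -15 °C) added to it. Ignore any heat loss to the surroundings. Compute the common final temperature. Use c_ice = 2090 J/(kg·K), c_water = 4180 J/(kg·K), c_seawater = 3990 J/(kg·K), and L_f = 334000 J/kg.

T_f ≈ 35.1 °C

Setting the total heat transfer to zero:
warm ice to 0 °C: 0.0703·2090·(0 − (-15)) = 2203.9; melt ice: 0.0703·334000 = 23480; warm the meltwater: 293.85 T; seawater: 5067.3(T − 42.2)
5361.2 T = 213840 − 25684 = 188156
T ≈ 35.10 °C — above 0 °C, consistent with complete melting.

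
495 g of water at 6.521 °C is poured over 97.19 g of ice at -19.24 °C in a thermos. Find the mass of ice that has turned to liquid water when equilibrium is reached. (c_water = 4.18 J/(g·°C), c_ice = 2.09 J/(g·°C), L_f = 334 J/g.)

Heat available from the water dropping to 0 °C: 495×4.18×6.521 = 13493 J.
Of that, 97.19×2.09×19.24 = 3908.2 J goes to bring the ice to 0 °C, leaving 9584.4 J.
Fully melting the ice requires m_ice L_f = 97.19×334 = 32461 J.
That's not enough to melt it all — equilibrium is at 0 °C with ice remaining.
Mass melted = 9584.4/334 ≈ 28.7 g.

m_melted ≈ 28.7 g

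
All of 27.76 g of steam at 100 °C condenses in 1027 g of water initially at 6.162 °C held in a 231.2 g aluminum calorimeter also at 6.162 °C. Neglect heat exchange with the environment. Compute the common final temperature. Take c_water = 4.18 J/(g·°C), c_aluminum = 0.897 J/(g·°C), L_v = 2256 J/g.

Net heat exchanged in the isolated system is zero:
condense steam: −27.76·2256 = −62627
  condensed water 100 °C→T: 116.04(T − 100)
  original water: 4292.9(T − 6.162)
  cup: 207.39(T − 6.162)
4616.3 T = 62627 + 11604 + 27731 = 101961
T ≈ 22.09 °C — below 100 °C, confirming all the steam condensed.

T_f ≈ 22.1 °C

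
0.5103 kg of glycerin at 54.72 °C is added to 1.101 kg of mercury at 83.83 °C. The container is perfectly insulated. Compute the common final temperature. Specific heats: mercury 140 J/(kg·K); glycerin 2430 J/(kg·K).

T_f ≈ 57.9 °C

Set heat shed by the hot body equal to heat absorbed by the cold body:
1.101·140·(83.83 − T) = 0.5103·2430·(T − 54.72)
154.14(83.83 − T) = 1240(T − 54.72)
1394.2 T = 80776  ⇒  T ≈ 57.94 °C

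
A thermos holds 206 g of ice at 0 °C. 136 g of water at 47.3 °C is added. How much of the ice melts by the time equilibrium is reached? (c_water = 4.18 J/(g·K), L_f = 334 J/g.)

Heat available from the water dropping to 0 °C: 136×4.18×47.3 = 26889 J.
Melting all 206 g of ice would need 206×334 = 68804 J.
26889 J < 68804 J, so only part of the ice melts and the system sits at 0 °C.
Mass melted = 26889/334 ≈ 80.51 g.

m_melted ≈ 80.5 g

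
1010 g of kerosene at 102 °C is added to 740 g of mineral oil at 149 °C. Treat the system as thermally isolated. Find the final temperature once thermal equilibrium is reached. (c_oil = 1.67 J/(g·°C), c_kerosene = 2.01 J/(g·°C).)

T_f ≈ 119.8 °C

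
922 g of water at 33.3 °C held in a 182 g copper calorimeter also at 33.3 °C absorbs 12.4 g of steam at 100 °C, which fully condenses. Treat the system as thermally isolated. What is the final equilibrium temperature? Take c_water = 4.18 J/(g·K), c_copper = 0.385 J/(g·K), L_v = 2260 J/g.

T_f ≈ 41.2 °C

Sum of m c ΔT and latent-heat terms is zero:
latent heat released on condensation: 12.4·2260 = 28024; condensed water 100 °C→T: 51.83(T − 100); water warms: 922·4.18·(T − 33.3) = 3854(T − 33.3); copper cup: 182·0.385·(T − 33.3) = 70.07(T − 33.3)
3975.9 T = 28024 + 5183.2 + 130670 = 163877
T ≈ 41.22 °C — below 100 °C, confirming all the steam condensed.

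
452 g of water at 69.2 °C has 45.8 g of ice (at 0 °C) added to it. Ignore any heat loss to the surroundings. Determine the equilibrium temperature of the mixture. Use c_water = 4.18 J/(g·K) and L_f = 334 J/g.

T_f ≈ 55.5 °C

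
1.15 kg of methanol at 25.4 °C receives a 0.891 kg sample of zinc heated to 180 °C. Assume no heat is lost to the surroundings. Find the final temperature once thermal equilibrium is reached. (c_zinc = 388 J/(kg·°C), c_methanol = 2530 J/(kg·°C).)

T_f ≈ 41.8 °C

Conservation of energy gives ΣQ = 0:
0.891·388·(T − 180) + 1.15·2530·(T − 25.4) = 0
3255.2 T = 136129
T = 136129 / 3255.2 = 41.8 °C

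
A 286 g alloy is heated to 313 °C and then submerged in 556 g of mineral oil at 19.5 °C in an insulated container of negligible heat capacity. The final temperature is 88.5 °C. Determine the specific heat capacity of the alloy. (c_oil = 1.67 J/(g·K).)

c ≈ 0.998 J/(g·K)

Net heat exchanged in the isolated system is zero:
286·c·(88.5 − 313) + 556·1.67·(88.5 − 19.5) = 0
-64207 c = -64068
c = -64068/-64207 ≈ 0.9978 J/(g·K)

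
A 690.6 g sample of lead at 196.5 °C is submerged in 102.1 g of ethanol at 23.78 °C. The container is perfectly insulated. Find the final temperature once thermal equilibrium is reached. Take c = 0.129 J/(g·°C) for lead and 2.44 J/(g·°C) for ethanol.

T_f = Σ m_i c_i T_i / Σ m_i c_i:
T_f = (89.09*196.5 + 249.12*23.78) / (89.09 + 249.12)
    = 23430 / 338.21 ≈ 69.28 °C

T_f ≈ 69.3 °C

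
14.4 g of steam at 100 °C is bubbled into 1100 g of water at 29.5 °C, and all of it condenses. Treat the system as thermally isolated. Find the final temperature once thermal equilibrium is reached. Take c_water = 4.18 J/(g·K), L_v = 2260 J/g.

T_f ≈ 37.4 °C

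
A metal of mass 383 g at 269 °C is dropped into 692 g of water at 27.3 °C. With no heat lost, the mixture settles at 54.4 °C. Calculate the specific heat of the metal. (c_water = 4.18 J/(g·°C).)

Taking heat into each body as positive, Σ m c ΔT = 0:
383·c·(54.4 − 269) + 692·4.18·(54.4 − 27.3) = 0
-82192 c = -78388
c = -78388/-82192 ≈ 0.9537 J/(g·°C)

c ≈ 0.954 J/(g·°C)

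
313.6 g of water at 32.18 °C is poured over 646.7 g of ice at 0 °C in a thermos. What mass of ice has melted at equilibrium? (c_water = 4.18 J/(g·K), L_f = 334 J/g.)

m_melted ≈ 126 g

Cooling the water to 0 °C releases 313.6×4.18×32.18 = 42183 J.
Fully melting the ice requires m_ice L_f = 646.7×334 = 215998 J.
Since 42183 < 215998 J, not all the ice melts; equilibrium is at 0 °C.
m_melt = 42183 / L_f = 126.3 g.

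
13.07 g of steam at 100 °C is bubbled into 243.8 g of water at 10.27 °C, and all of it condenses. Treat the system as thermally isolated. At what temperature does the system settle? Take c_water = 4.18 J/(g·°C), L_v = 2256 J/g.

Sum of m c ΔT and latent-heat terms is zero:
steam→water at 100 °C releases m L_v = 13.07×2256 = 29486
  condensate cools 100→T: 13.07×4.18×(T − 100) = 54.63(T − 100)
  water warms: 243.8×4.18×(T − 10.27) = 1019.1(T − 10.27)
1073.7 T = 29486 + 5463.3 + 10466 = 45415
T ≈ 42.30 °C (< 100 °C, so full condensation is consistent).

T_f ≈ 42.3 °C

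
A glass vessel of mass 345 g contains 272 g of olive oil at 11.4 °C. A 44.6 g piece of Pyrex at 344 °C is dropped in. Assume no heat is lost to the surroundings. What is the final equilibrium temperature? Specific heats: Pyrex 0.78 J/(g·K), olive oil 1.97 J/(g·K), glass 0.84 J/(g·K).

Setting the total heat transfer to zero:
44.6*0.78*(T − 344) + 272*1.97*(T − 11.4) + 345*0.84*(T − 11.4) = 0
34.79(T − 344) + 535.84(T − 11.4) + 289.8(T − 11.4) = 0
860.43 T = 21379
T ≈ 24.85 °C

T_f ≈ 24.8 °C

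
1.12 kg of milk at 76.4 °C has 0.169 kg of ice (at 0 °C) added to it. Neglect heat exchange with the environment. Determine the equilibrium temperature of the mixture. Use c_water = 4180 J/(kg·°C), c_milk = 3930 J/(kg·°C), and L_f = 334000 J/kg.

T_f ≈ 54.8 °C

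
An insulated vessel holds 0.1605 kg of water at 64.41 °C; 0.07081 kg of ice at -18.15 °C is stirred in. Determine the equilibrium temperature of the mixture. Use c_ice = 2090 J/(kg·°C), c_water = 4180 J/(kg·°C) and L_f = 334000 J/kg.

Heat gained plus heat lost sum to zero:
ice -18.15→0 °C: 0.07081×2090×18.15 = 2686.1; latent heat to melt: 0.07081×334000 = 23651; meltwater 0→T: 0.07081×4180×T = 295.99 T; water: 670.89(T − 64.41)
966.88 T = 43212 − 26337 = 16875
T ≈ 17.45 °C (positive, so assuming full melt was valid).

T_f ≈ 17.5 °C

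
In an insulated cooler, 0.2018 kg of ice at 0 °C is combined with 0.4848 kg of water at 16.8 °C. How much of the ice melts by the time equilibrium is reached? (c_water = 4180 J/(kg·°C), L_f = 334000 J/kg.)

m_melted ≈ 0.102 kg

Water can give up m c ΔT = 0.4848×4180×16.8 = 34045 J before reaching 0 °C.
Fully melting the ice requires m_ice L_f = 0.2018×334000 = 67401 J.
Since 34045 < 67401 J, not all the ice melts; equilibrium is at 0 °C.
m_melt = 34045 / L_f = 0.1019 kg.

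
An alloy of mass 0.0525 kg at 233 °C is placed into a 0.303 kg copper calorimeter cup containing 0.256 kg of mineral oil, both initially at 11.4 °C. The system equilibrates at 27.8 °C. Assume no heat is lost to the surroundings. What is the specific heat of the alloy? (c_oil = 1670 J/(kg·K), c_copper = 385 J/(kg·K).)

Net heat exchanged in the isolated system is zero:
0.0525·c·(27.8 − 233) + 0.256·1670·(27.8 − 11.4) + 0.303·385·(27.8 − 11.4) = 0
-10.77 c = -8924.5
c = -8924.5/-10.77 ≈ 828.4 J/(kg·K)

c ≈ 828 J/(kg·K)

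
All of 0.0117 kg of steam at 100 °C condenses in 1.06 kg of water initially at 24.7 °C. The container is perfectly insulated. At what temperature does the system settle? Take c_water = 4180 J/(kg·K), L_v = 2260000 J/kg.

Sum of m c ΔT and latent-heat terms is zero:
latent heat released on condensation: 0.0117×2260000 = 26442; condensate cools 100→T: 0.0117×4180×(T − 100) = 48.91(T − 100); water warms: 1.06×4180×(T − 24.7) = 4430.8(T − 24.7)
4479.7 T = 26442 + 4890.6 + 109441 = 140773
T ≈ 31.42 °C — below 100 °C, confirming all the steam condensed.

T_f ≈ 31.4 °C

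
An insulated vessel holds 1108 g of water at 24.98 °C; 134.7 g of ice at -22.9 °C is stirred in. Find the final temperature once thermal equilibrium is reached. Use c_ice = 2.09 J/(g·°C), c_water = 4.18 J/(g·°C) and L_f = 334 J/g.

Conservation of energy gives ΣQ = 0:
ice -22.9→0 °C: 134.7·2.09·22.9 = 6446.9; melt ice: 134.7·334 = 44990; meltwater 0→T: 134.7·4.18·T = 563.05 T; water: 4631.4(T − 24.98)
5194.5 T = 115693 − 51437 = 64257
T ≈ 12.37 °C. Since T > 0 °C, the all-ice-melts assumption holds.

T_f ≈ 12.4 °C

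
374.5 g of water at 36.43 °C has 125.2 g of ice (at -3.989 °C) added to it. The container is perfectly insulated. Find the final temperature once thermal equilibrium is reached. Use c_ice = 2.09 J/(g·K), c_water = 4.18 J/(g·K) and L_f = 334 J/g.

T_f ≈ 6.8 °C

Energy conservation, ΣQ = 0:
ice -3.989→0 °C: 125.2·2.09·3.989 = 1043.8
  fusion: m_ice L_f = 125.2·334 = 41817
  meltwater 0→T: 125.2·4.18·T = 523.34 T
  water: 1565.4(T − 36.43)
2088.7 T = 57028 − 42861 = 14167
T ≈ 6.78 °C (positive, so assuming full melt was valid).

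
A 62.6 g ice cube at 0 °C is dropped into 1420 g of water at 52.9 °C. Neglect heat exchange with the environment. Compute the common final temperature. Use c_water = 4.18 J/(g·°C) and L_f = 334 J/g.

Sum of m c ΔT and latent-heat terms is zero:
latent heat to melt: 62.6·334 = 20908
  warm the meltwater: 261.67 T
  water cools: 1420·4.18·(T − 52.9) = 5935.6(T − 52.9)
6197.3 T = 313993 − 20908 = 293085
T ≈ 47.29 °C (positive, so assuming full melt was valid).

T_f ≈ 47.3 °C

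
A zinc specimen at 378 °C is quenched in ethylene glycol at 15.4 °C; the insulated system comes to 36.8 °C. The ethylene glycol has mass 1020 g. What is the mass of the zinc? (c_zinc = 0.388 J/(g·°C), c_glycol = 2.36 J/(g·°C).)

|Q_zinc| = |Q_glycol|:
m·0.388·(378 − 36.8) = 1020·2.36·(36.8 − 15.4)
132.39 m = 51514  ⇒  m ≈ 389.1 g

m ≈ 389 g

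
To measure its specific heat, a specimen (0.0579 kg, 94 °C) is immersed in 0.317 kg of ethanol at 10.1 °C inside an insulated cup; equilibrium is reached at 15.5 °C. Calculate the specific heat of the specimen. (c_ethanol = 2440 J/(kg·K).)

Conservation of energy gives ΣQ = 0:
0.0579×c×(15.5 − 94) + 0.317×2440×(15.5 − 10.1) = 0
-4.545 c = -4176.8
c = -4176.8/-4.545 ≈ 919 J/(kg·K)

c ≈ 919 J/(kg·K)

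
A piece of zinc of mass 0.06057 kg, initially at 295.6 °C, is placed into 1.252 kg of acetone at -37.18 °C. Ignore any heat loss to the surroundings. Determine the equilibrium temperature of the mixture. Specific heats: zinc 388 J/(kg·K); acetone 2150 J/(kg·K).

T_f ≈ -34.3 °C

T_f = Σ m_i c_i T_i / Σ m_i c_i:
T_f = (23.5·295.6 + 2691.8·(-37.18)) / (23.5 + 2691.8)
    = -93134 / 2715.3 ≈ -34.30 °C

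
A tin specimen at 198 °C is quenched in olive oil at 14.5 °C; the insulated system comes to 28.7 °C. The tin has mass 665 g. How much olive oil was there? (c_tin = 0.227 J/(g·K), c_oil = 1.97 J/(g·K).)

Let T be the final temperature. ΣQ_i = 0:
665×0.227×(28.7 − 198) + m×1.97×(28.7 − 14.5) = 0
27.97 m = 25557
m = 25557/27.97 ≈ 913.6 g

m ≈ 914 g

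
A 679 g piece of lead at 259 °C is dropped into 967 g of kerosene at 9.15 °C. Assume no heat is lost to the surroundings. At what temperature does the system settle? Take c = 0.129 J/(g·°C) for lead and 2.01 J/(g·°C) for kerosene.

With ΣQ=0 the equilibrium temperature is the m·c-weighted mean:
T_f = (87.59×259 + 1943.7×9.15) / (87.59 + 1943.7)
    = 40471 / 2031.3 ≈ 19.92 °C

T_f ≈ 19.9 °C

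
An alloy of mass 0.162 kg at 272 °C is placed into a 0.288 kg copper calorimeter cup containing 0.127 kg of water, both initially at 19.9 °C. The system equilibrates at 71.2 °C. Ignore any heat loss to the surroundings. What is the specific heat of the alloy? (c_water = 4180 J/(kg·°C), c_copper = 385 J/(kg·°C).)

Conservation of energy gives ΣQ = 0:
0.162·c·(71.2 − 272) + 0.127·4180·(71.2 − 19.9) + 0.288·385·(71.2 − 19.9) = 0
-32.53 c = -32921
c = -32921/-32.53 ≈ 1012 J/(kg·°C)

c ≈ 1010 J/(kg·°C)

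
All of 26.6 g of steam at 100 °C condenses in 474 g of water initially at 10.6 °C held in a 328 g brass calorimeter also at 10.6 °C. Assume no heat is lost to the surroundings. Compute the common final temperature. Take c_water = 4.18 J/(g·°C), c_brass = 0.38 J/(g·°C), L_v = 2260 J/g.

Conservation of energy gives ΣQ = 0:
steam→water at 100 °C releases m L_v = 26.6×2260 = 60116
  condensate cools 100→T: 26.6×4.18×(T − 100) = 111.19(T − 100)
  original water: 1981.3(T − 10.6)
  cup: 124.64(T − 10.6)
2217.1 T = 60116 + 11119 + 22323 = 93558
T ≈ 42.20 °C, under the boiling point, so the assumption holds.

T_f ≈ 42.2 °C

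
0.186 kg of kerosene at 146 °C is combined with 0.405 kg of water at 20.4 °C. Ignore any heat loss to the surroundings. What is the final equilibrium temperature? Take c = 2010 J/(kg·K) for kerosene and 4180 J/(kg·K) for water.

T_f is the heat-capacity-weighted average of the initial temperatures:
T_f = (373.86×146 + 1692.9×20.4) / (373.86 + 1692.9)
    = 89119 / 2066.8 ≈ 43.12 °C

T_f ≈ 43.1 °C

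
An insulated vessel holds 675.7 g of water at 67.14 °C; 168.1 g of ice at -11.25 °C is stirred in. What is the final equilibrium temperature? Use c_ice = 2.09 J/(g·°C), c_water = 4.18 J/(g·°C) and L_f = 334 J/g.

Energy conservation, ΣQ = 0:
warm ice to 0 °C: 168.1×2.09×(0 − (-11.25)) = 3952.5
  melt ice: 168.1×334 = 56145
  warm the meltwater: 702.66 T
  water cools: 675.7×4.18×(T − 67.14) = 2824.4(T − 67.14)
3527.1 T = 189632 − 60098 = 129534
T ≈ 36.73 °C. Since T > 0 °C, the all-ice-melts assumption holds.

T_f ≈ 36.7 °C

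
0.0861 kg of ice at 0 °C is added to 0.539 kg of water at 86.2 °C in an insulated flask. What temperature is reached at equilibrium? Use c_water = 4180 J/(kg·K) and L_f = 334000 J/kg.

T_f ≈ 63.3 °C

Let T be the final temperature. ΣQ_i = 0:
melt ice: 0.0861·334000 = 28757
  warm the meltwater: 359.9 T
  water: 2253(T − 86.2)
2612.9 T = 194210 − 28757 = 165453
T ≈ 63.32 °C. Since T > 0 °C, the all-ice-melts assumption holds.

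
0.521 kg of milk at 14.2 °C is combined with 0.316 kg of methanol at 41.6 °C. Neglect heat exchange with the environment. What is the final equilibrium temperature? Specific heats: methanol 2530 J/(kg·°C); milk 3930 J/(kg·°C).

T_f ≈ 21.9 °C

Conservation of energy gives ΣQ = 0:
0.316×2530×(T − 41.6) + 0.521×3930×(T − 14.2) = 0
799.48(T − 41.6) + 2047.5(T − 14.2) = 0
2847 T = 62333
T = 62333/2847 ≈ 21.89 °C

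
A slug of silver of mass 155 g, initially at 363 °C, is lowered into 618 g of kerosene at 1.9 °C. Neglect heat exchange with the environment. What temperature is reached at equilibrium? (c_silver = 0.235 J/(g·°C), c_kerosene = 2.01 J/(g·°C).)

Heat gained plus heat lost sum to zero:
155·0.235·(T − 363) + 618·2.01·(T − 1.9) = 0
1278.6 T = 15582
T = 15582/1278.6 ≈ 12.19 °C

T_f ≈ 12.2 °C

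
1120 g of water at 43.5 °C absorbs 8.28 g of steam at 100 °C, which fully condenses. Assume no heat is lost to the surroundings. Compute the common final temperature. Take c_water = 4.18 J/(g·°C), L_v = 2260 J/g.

T_f ≈ 47.9 °C

Heat gained plus heat lost sum to zero:
latent heat released on condensation: 8.28×2260 = 18713; condensed water 100 °C→T: 34.61(T − 100); water warms: 1120×4.18×(T − 43.5) = 4681.6(T − 43.5)
4716.2 T = 18713 + 3461 + 203650 = 225823
T ≈ 47.88 °C (< 100 °C, so full condensation is consistent).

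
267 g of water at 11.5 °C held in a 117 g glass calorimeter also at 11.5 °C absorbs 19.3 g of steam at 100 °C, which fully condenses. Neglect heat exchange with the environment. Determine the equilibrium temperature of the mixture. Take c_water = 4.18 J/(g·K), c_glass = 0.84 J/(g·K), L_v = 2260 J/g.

T_f ≈ 50.7 °C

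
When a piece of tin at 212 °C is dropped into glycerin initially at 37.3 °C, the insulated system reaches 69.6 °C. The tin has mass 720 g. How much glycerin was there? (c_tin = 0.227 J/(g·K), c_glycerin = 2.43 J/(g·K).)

m ≈ 297 g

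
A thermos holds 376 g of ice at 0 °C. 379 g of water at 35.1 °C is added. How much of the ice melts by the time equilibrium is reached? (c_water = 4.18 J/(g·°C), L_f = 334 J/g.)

m_melted ≈ 166 g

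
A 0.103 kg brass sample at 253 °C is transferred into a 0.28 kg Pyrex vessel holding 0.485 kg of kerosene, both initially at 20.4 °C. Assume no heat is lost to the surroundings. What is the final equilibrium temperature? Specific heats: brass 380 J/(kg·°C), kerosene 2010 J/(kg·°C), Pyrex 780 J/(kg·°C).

T_f ≈ 27.8 °C

Energy conservation, ΣQ = 0:
0.103×380×(T − 253) + 0.485×2010×(T − 20.4) + 0.28×780×(T − 20.4) = 0
39.14(T − 253) + 974.85(T − 20.4) + 218.4(T − 20.4) = 0
1232.4 T = 34245
T = 34245 / 1232.4 = 27.8 °C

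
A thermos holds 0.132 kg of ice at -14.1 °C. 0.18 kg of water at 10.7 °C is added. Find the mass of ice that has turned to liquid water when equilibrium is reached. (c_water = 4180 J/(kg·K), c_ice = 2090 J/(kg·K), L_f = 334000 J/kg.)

m_melted ≈ 0.0125 kg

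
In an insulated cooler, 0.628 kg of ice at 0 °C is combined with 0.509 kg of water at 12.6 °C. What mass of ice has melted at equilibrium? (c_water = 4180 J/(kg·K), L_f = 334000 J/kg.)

Heat available from the water dropping to 0 °C: 0.509·4180·12.6 = 26808 J.
To melt every bit of ice: 0.628·334000 = 209752 J.
Since 26808 < 209752 J, not all the ice melts; equilibrium is at 0 °C.
m_melt = 26808 / L_f = 0.08026 kg.

m_melted ≈ 0.0803 kg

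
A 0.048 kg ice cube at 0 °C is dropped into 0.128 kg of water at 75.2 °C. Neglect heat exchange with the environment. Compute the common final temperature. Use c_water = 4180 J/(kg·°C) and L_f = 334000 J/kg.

T_f ≈ 32.9 °C

Setting the total heat transfer to zero:
melt ice: 0.048×334000 = 16032
  warm the meltwater: 200.64 T
  water cools: 0.128×4180×(T − 75.2) = 535.04(T − 75.2)
735.68 T = 40235 − 16032 = 24203
T ≈ 32.90 °C — above 0 °C, consistent with complete melting.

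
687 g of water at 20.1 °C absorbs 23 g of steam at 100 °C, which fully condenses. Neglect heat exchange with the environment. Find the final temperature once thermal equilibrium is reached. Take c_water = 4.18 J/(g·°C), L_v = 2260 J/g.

T_f ≈ 40.2 °C

Taking heat into each body as positive, Σ m c ΔT = 0:
steam→water at 100 °C releases m L_v = 23×2260 = 51980
  condensate cools 100→T: 23×4.18×(T − 100) = 96.14(T − 100)
  water warms: 687×4.18×(T − 20.1) = 2871.7(T − 20.1)
2967.8 T = 51980 + 9614 + 57720 = 119314
T ≈ 40.20 °C, under the boiling point, so the assumption holds.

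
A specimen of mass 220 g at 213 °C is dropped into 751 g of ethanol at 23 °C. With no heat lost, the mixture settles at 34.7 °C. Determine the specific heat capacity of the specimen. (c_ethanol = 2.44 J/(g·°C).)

Heat lost by the specimen = heat gained by the ethanol:
220×c×(213 − 34.7) = 751×2.44×(34.7 − 23)
39226 c = 21440  ⇒  c ≈ 0.5466 J/(g·°C)

c ≈ 0.547 J/(g·°C)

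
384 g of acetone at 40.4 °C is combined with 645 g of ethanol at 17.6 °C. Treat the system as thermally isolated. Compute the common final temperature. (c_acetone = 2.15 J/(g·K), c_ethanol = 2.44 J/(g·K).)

T_f ≈ 25.4 °C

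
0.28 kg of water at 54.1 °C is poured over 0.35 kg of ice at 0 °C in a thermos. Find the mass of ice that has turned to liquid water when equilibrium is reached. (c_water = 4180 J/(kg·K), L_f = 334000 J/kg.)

m_melted ≈ 0.19 kg

Water can give up m c ΔT = 0.28×4180×54.1 = 63319 J before reaching 0 °C.
To melt every bit of ice: 0.35×334000 = 116900 J.
63319 J < 116900 J, so only part of the ice melts and the system sits at 0 °C.
m_melt = 63319 / L_f = 0.1896 kg.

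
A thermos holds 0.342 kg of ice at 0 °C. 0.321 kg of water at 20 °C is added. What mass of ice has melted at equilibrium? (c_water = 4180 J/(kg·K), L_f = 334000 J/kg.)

m_melted ≈ 0.0803 kg

Heat available from the water dropping to 0 °C: 0.321·4180·20 = 26836 J.
Fully melting the ice requires m_ice L_f = 0.342·334000 = 114228 J.
Since 26836 < 114228 J, not all the ice melts; equilibrium is at 0 °C.
m_melted·334000 = 26836  ⇒  m_melted ≈ 0.08035 kg.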